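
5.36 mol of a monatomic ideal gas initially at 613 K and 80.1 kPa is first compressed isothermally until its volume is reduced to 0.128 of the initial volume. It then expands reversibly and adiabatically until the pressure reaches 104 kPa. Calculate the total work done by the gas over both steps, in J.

-35200 J

V₁ = nRT₁/P₁ = 5.36×8.314×613/80.1 = 341 L.
Step 1 — Isothermal: T stays 613 K; PV = const ⇒ V₂ = 43.7 L, P₂ = 626 kPa.
ΔU = 0 (ideal gas, T constant).
W = nRT ln(V₂/V₁) = 5.36×8.314×613×ln(0.128) = -56200 J.
Q = ΔU + W = -56200 J.
State after step 1: P = 626 kPa, V = 43.7 L, T = 613 K.
Step 2 — Adiabatic: T₂/T₁ = (P₂/P₁)^((γ−1)/γ) ⇒ T₂ = 613×(0.166)^0.400 = 299 K; V₂ = 128 L.
ΔU = nCvΔT = 5.36×12.5×(299−613) = -21000 J.
Q = 0 for an adiabatic process, so W = −ΔU = 21000 J.
Net over both steps: W = -35200 J, Q = -56200 J, ΔU = -21000 J.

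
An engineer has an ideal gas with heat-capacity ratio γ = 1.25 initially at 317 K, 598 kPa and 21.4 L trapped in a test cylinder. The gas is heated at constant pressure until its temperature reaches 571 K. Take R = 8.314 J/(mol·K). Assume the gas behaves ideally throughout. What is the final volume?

38.5 L

Isobaric: P stays 598 kPa; V/T = const ⇒ T₂ = 571 K, V₂ = 38.5 L.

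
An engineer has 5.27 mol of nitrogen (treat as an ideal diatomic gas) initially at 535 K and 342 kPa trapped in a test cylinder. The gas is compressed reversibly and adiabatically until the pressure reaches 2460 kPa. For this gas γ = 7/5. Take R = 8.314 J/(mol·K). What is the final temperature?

940 K

V₁ = nRT₁/P₁ = 5.27×8.314×535/342 = 68.5 L.
Adiabatic: T₂/T₁ = (P₂/P₁)^((γ−1)/γ) ⇒ T₂ = 535×(7.19)^0.286 = 940 K; V₂ = 16.7 L.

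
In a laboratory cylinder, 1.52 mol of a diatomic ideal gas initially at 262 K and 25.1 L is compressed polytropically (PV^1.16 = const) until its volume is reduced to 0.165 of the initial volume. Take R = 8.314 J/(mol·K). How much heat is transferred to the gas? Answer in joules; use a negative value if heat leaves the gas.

P₁ = nRT₁/V₁ = 1.52×8.314×262/25.1 = 132 kPa.
Polytropic n=1.16: T₂ = T₁(V₁/V₂)^(n−1) = 262×(6.06)^0.16 = 350 K; P₂ = P₁(V₁/V₂)^n = 1070 kPa.
W = (P₁V₁−P₂V₂)/(n−1) = (132×25.1−1070×4.14)/0.16 = -6910 J.
ΔU = nCvΔT = 1.52×20.8×(350−262) = 2770 J.
Q = ΔU + W = -4150 J.

-4150 J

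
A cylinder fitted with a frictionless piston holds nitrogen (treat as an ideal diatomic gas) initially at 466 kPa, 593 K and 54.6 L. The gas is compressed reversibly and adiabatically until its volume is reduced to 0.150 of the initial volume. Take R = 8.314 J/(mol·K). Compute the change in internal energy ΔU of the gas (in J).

72200 J

n = P₁V₁/(RT₁) = 466×54.6/(8.314×593) = 5.16 mol.
Adiabatic: TV^(γ−1) = const ⇒ T₂ = 593×(6.67)^0.400 = 1270 K; PV^γ = const ⇒ P₂ = 6640 kPa.
For an ideal gas ΔU = nCvΔT with Cv = (5/2)R = 20.8 J/(mol·K).
ΔU = 5.16×20.8×(1270−593) = 72200 J.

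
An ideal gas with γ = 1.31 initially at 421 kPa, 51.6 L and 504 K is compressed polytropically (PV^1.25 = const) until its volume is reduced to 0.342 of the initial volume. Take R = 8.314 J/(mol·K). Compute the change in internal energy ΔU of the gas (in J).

n = P₁V₁/(RT₁) = 421×51.6/(8.314×504) = 5.18 mol.
Polytropic n=1.25: T₂ = T₁(V₁/V₂)^(n−1) = 504×(2.92)^0.25 = 659 K; P₂ = P₁(V₁/V₂)^n = 1610 kPa.
For an ideal gas ΔU = nCvΔT with Cv = R/(γ−1) = 26.8 J/(mol·K).
ΔU = 5.18×26.8×(659−504) = 21600 J.

21600 J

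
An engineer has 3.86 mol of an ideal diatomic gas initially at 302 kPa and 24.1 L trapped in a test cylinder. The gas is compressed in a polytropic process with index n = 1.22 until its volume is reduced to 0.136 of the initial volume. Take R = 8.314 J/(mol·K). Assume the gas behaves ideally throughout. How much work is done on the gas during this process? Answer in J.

18200 J

T₁ = P₁V₁/(nR) = 302×24.1/(3.86×8.314) = 227 K.
Polytropic n=1.22: T₂ = T₁(V₁/V₂)^(n−1) = 227×(7.35)^0.22 = 352 K; P₂ = P₁(V₁/V₂)^n = 3440 kPa.
W = (P₁V₁−P₂V₂)/(n−1) = (302×24.1−3440×3.28)/0.22 = -18200 J.
Work done on the gas = −W_by = 18200 J.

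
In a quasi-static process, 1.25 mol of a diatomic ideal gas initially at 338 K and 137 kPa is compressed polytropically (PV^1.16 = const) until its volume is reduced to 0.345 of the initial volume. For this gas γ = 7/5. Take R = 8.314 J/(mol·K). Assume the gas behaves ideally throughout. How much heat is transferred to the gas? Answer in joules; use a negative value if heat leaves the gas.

-2450 J

V₁ = nRT₁/P₁ = 1.25×8.314×338/137 = 25.6 L.
Polytropic n=1.16: T₂ = T₁(V₁/V₂)^(n−1) = 338×(2.90)^0.16 = 401 K; P₂ = P₁(V₁/V₂)^n = 471 kPa.
W = (P₁V₁−P₂V₂)/(n−1) = (137×25.6−471×8.85)/0.16 = -4080 J.
ΔU = nCvΔT = 1.25×20.8×(401−338) = 1630 J.
Q = ΔU + W = -2450 J.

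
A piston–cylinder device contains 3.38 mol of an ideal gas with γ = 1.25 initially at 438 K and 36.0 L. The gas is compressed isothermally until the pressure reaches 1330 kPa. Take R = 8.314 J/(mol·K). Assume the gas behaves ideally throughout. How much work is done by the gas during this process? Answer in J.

-16700 J

P₁ = nRT₁/V₁ = 3.38×8.314×438/36.0 = 342 kPa.
Isothermal: T stays 438 K; PV = const ⇒ V₂ = 9.25 L, P₂ = 1330 kPa.
W = nRT ln(V₂/V₁) = 3.38×8.314×438×ln(0.257) = -16700 J.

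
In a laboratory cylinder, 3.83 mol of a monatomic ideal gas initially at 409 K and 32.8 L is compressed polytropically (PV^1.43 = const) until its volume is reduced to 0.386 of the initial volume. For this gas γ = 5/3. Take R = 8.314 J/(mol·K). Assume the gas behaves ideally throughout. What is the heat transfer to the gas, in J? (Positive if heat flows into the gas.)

-5440 J

P₁ = nRT₁/V₁ = 3.83×8.314×409/32.8 = 397 kPa.
Polytropic n=1.43: T₂ = T₁(V₁/V₂)^(n−1) = 409×(2.59)^0.43 = 616 K; P₂ = P₁(V₁/V₂)^n = 1550 kPa.
W = (P₁V₁−P₂V₂)/(n−1) = (397×32.8−1550×12.7)/0.43 = -15300 J.
ΔU = nCvΔT = 3.83×12.5×(616−409) = 9880 J.
Q = ΔU + W = -5440 J.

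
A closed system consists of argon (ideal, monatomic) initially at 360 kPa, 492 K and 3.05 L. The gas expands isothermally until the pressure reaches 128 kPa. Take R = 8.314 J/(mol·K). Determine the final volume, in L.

Isothermal: T stays 492 K; PV = const ⇒ V₂ = 8.58 L, P₂ = 128 kPa.

8.58 L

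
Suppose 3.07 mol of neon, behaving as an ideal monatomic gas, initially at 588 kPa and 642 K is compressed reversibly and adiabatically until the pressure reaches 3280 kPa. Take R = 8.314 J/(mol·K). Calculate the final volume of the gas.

9.94 L

V₁ = nRT₁/P₁ = 3.07×8.314×642/588 = 27.9 L.
Adiabatic: T₂/T₁ = (P₂/P₁)^((γ−1)/γ) ⇒ T₂ = 642×(5.58)^0.400 = 1280 K; V₂ = 9.94 L.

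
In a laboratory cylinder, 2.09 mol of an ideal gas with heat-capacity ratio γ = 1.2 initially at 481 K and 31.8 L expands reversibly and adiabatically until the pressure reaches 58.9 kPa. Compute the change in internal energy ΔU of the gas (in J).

-9220 J

P₁ = nRT₁/V₁ = 2.09×8.314×481/31.8 = 263 kPa.
Adiabatic: T₂/T₁ = (P₂/P₁)^((γ−1)/γ) ⇒ T₂ = 481×(0.224)^0.167 = 375 K; V₂ = 111 L.
For an ideal gas ΔU = nCvΔT with Cv = R/(γ−1) = 41.6 J/(mol·K).
ΔU = 2.09×41.6×(375−481) = -9220 J.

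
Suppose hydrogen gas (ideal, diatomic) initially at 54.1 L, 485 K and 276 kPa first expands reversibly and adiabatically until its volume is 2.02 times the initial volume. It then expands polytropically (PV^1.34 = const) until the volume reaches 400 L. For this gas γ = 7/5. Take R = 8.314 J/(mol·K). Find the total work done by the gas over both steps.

n = P₁V₁/(RT₁) = 276×54.1/(8.314×485) = 3.70 mol.
Step 1 — Adiabatic: TV^(γ−1) = const ⇒ T₂ = 485×(0.495)^0.400 = 366 K; PV^γ = const ⇒ P₂ = 103 kPa.
ΔU = nCvΔT = 3.70×20.8×(366−485) = -9150 J.
Q = 0 for an adiabatic process, so W = −ΔU = 9150 J.
State after step 1: P = 103 kPa, V = 109 L, T = 366 K.
Step 2 — Polytropic n=1.34: T₂ = T₁(V₁/V₂)^(n−1) = 366×(0.273)^0.34 = 236 K; P₂ = P₁(V₁/V₂)^n = 18.1 kPa.
W = (P₁V₁−P₂V₂)/(n−1) = (103×109−18.1×400)/0.34 = 11800 J.
ΔU = nCvΔT = 3.70×20.8×(236−366) = -10100 J.
Q = ΔU + W = 1770 J.
Net over both steps: W = 21000 J, Q = 1770 J, ΔU = -19200 J.

21000 J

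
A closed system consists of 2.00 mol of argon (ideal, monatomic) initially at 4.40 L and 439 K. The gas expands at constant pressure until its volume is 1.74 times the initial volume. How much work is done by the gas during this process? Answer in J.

5400 J

P₁ = nRT₁/V₁ = 2.00×8.314×439/4.40 = 1660 kPa.
Isobaric: P stays 1660 kPa; V/T = const ⇒ T₂ = 764 K, V₂ = 7.66 L.
W = PΔV = 1660×(7.66−4.40) kPa·L = 5400 J.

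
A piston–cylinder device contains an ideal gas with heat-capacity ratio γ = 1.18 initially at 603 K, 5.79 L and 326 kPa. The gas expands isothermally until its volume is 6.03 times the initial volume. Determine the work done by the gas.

3390 J

n = P₁V₁/(RT₁) = 326×5.79/(8.314×603) = 0.377 mol.
Isothermal: T stays 603 K; PV = const ⇒ V₂ = 34.9 L, P₂ = 54.1 kPa.
W = nRT ln(V₂/V₁) = 0.377×8.314×603×ln(6.03) = 3390 J.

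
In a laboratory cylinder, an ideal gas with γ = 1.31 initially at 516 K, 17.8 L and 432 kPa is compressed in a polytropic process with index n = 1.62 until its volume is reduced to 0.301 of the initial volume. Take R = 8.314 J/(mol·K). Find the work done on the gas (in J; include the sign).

13700 J

n = P₁V₁/(RT₁) = 432×17.8/(8.314×516) = 1.79 mol.
Polytropic n=1.62: T₂ = T₁(V₁/V₂)^(n−1) = 516×(3.32)^0.62 = 1090 K; P₂ = P₁(V₁/V₂)^n = 3020 kPa.
W = (P₁V₁−P₂V₂)/(n−1) = (432×17.8−3020×5.36)/0.62 = -13700 J.
Work done on the gas = −W_by = 13700 J.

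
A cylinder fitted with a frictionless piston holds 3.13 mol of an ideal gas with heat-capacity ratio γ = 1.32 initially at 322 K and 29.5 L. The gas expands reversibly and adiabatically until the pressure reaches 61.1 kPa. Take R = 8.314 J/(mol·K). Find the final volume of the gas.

P₁ = nRT₁/V₁ = 3.13×8.314×322/29.5 = 284 kPa.
Adiabatic: T₂/T₁ = (P₂/P₁)^((γ−1)/γ) ⇒ T₂ = 322×(0.215)^0.242 = 222 K; V₂ = 94.5 L.

94.5 L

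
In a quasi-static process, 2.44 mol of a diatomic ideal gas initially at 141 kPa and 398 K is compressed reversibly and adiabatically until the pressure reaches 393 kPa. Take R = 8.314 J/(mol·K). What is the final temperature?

533 K

V₁ = nRT₁/P₁ = 2.44×8.314×398/141 = 57.3 L.
Adiabatic: T₂/T₁ = (P₂/P₁)^((γ−1)/γ) ⇒ T₂ = 398×(2.79)^0.286 = 533 K; V₂ = 27.5 L.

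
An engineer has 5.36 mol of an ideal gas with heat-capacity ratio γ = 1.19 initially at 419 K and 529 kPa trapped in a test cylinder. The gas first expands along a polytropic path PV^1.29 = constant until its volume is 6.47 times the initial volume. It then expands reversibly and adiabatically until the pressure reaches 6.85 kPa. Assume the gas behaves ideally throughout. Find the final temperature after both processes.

179 K

V₁ = nRT₁/P₁ = 5.36×8.314×419/529 = 35.3 L.
Step 1 — Polytropic n=1.29: T₂ = T₁(V₁/V₂)^(n−1) = 419×(0.155)^0.29 = 244 K; P₂ = P₁(V₁/V₂)^n = 47.6 kPa.
W = (P₁V₁−P₂V₂)/(n−1) = (529×35.3−47.6×228)/0.29 = 26900 J.
ΔU = nCvΔT = 5.36×43.8×(244−419) = -41100 J.
Q = ΔU + W = -14200 J.
State after step 1: P = 47.6 kPa, V = 228 L, T = 244 K.
Step 2 — Adiabatic: T₂/T₁ = (P₂/P₁)^((γ−1)/γ) ⇒ T₂ = 244×(0.144)^0.160 = 179 K; V₂ = 1160 L.
ΔU = nCvΔT = 5.36×43.8×(179−244) = -15200 J.
Q = 0 for an adiabatic process, so W = −ΔU = 15200 J.
Net over both steps: W = 42100 J, Q = -14200 J, ΔU = -56300 J.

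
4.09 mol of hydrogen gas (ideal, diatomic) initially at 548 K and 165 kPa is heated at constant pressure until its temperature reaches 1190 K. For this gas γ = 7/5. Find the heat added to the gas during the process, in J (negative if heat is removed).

76400 J

V₁ = nRT₁/P₁ = 4.09×8.314×548/165 = 113 L.
Isobaric: P stays 165 kPa; V/T = const ⇒ T₂ = 1190 K, V₂ = 245 L.
W = PΔV = 165×(245−113) kPa·L = 21800 J.
ΔU = nCvΔT = 4.09×20.8×(1190−548) = 54600 J.
Q = ΔU + W = nCpΔT = 76400 J.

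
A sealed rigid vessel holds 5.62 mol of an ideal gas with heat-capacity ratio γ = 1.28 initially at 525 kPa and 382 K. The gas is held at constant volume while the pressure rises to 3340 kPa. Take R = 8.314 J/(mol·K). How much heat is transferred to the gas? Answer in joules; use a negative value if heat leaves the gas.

342000 J

V₁ = nRT₁/P₁ = 5.62×8.314×382/525 = 34.0 L.
Isochoric: V stays 34.0 L; P/T = const ⇒ T₂ = 2430 K, P₂ = 3340 kPa.
W = 0 (no volume change).
ΔU = nCvΔT = 5.62×29.7×(2430−382) = 342000 J.
Q = ΔU = 342000 J.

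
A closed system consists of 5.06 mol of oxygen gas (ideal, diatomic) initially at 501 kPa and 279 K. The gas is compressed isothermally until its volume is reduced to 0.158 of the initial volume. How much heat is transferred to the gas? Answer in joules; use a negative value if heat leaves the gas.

-21700 J

V₁ = nRT₁/P₁ = 5.06×8.314×279/501 = 23.4 L.
Isothermal: T stays 279 K; PV = const ⇒ V₂ = 3.70 L, P₂ = 3170 kPa.
ΔU = 0 (ideal gas, T constant).
W = nRT ln(V₂/V₁) = 5.06×8.314×279×ln(0.158) = -21700 J.
Q = ΔU + W = -21700 J.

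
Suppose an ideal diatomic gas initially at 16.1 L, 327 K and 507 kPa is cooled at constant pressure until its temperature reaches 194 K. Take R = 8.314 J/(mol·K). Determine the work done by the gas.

-3320 J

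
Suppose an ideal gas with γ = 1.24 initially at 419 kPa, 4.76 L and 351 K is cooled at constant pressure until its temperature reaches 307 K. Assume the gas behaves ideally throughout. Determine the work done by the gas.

-250 J

n = P₁V₁/(RT₁) = 419×4.76/(8.314×351) = 0.683 mol.
Isobaric: P stays 419 kPa; V/T = const ⇒ T₂ = 307 K, V₂ = 4.16 L.
W = PΔV = 419×(4.16−4.76) kPa·L = -250 J.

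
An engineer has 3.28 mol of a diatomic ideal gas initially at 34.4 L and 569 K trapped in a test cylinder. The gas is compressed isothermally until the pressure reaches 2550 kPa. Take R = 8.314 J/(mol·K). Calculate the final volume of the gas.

6.08 L

P₁ = nRT₁/V₁ = 3.28×8.314×569/34.4 = 451 kPa.
Isothermal: T stays 569 K; PV = const ⇒ V₂ = 6.08 L, P₂ = 2550 kPa.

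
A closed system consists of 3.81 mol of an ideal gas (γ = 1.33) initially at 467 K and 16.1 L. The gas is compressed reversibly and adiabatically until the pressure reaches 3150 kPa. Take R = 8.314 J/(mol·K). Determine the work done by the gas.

P₁ = nRT₁/V₁ = 3.81×8.314×467/16.1 = 919 kPa.
Adiabatic: T₂/T₁ = (P₂/P₁)^((γ−1)/γ) ⇒ T₂ = 467×(3.43)^0.248 = 634 K; V₂ = 6.38 L.
ΔU = nCvΔT = 3.81×25.2×(634−467) = 16000 J.
Q = 0 for an adiabatic process, so W = −ΔU = -16000 J.

-16000 J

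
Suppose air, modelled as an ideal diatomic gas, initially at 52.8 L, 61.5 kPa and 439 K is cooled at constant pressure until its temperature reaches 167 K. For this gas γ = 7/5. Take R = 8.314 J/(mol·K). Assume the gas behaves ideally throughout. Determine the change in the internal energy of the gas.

-5030 J

n = P₁V₁/(RT₁) = 61.5×52.8/(8.314×439) = 0.890 mol.
Isobaric: P stays 61.5 kPa; V/T = const ⇒ T₂ = 167 K, V₂ = 20.1 L.
For an ideal gas ΔU = nCvΔT with Cv = (5/2)R = 20.8 J/(mol·K).
ΔU = 0.890×20.8×(167−439) = -5030 J.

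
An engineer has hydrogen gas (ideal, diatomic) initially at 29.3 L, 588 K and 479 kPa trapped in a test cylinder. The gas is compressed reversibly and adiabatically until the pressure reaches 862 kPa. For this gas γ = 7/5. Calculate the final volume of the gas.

Adiabatic: T₂/T₁ = (P₂/P₁)^((γ−1)/γ) ⇒ T₂ = 588×(1.80)^0.286 = 695 K; V₂ = 19.3 L.

19.3 L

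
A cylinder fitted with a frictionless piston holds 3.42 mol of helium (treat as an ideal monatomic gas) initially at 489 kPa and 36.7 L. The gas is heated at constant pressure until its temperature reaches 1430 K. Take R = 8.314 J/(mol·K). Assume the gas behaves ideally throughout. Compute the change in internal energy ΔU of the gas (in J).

34100 J

T₁ = P₁V₁/(nR) = 489×36.7/(3.42×8.314) = 631 K.
Isobaric: P stays 489 kPa; V/T = const ⇒ T₂ = 1430 K, V₂ = 83.2 L.
For an ideal gas ΔU = nCvΔT with Cv = (3/2)R = 12.5 J/(mol·K).
ΔU = 3.42×12.5×(1430−631) = 34100 J.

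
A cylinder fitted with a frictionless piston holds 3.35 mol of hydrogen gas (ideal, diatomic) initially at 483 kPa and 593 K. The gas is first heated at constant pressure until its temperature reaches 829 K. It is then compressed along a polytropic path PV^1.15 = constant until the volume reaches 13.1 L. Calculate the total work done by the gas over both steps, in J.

-26400 J

V₁ = nRT₁/P₁ = 3.35×8.314×593/483 = 34.2 L.
Step 1 — Isobaric: P stays 483 kPa; V/T = const ⇒ T₂ = 829 K, V₂ = 47.8 L.
W = PΔV = 483×(47.8−34.2) kPa·L = 6570 J.
ΔU = nCvΔT = 3.35×20.8×(829−593) = 16400 J.
Q = ΔU + W = nCpΔT = 23000 J.
State after step 1: P = 483 kPa, V = 47.8 L, T = 829 K.
Step 2 — Polytropic n=1.15: T₂ = T₁(V₁/V₂)^(n−1) = 829×(3.65)^0.15 = 1010 K; P₂ = P₁(V₁/V₂)^n = 2140 kPa.
W = (P₁V₁−P₂V₂)/(n−1) = (483×47.8−2140×13.1)/0.15 = -33000 J.
ΔU = nCvΔT = 3.35×20.8×(1010−829) = 12400 J.
Q = ΔU + W = -20600 J.
Net over both steps: W = -26400 J, Q = 2390 J, ΔU = 28800 J.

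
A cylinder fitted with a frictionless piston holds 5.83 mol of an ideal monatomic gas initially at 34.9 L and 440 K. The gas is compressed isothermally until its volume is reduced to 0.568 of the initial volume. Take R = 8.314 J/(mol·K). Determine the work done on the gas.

12100 J

P₁ = nRT₁/V₁ = 5.83×8.314×440/34.9 = 611 kPa.
Isothermal: T stays 440 K; PV = const ⇒ V₂ = 19.8 L, P₂ = 1080 kPa.
W = nRT ln(V₂/V₁) = 5.83×8.314×440×ln(0.568) = -12100 J.
Work done on the gas = −W_by = 12100 J.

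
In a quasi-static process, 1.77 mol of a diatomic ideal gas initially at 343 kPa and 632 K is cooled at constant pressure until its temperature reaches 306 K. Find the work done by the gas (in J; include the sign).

-4800 J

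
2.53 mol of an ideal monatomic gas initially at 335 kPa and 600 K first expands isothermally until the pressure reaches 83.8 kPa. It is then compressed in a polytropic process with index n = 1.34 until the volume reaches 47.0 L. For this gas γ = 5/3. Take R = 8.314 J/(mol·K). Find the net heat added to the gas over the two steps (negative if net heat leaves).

8650 J

V₁ = nRT₁/P₁ = 2.53×8.314×600/335 = 37.7 L.
Step 1 — Isothermal: T stays 600 K; PV = const ⇒ V₂ = 151 L, P₂ = 83.8 kPa.
ΔU = 0 (ideal gas, T constant).
W = nRT ln(V₂/V₁) = 2.53×8.314×600×ln(4.00) = 17500 J.
Q = ΔU + W = 17500 J.
State after step 1: P = 83.8 kPa, V = 151 L, T = 600 K.
Step 2 — Polytropic n=1.34: T₂ = T₁(V₁/V₂)^(n−1) = 600×(3.20)^0.34 = 891 K; P₂ = P₁(V₁/V₂)^n = 399 kPa.
W = (P₁V₁−P₂V₂)/(n−1) = (83.8×151−399×47.0)/0.34 = -18000 J.
ΔU = nCvΔT = 2.53×12.5×(891−600) = 9200 J.
Q = ΔU + W = -8840 J.
Net over both steps: W = -543 J, Q = 8650 J, ΔU = 9200 J.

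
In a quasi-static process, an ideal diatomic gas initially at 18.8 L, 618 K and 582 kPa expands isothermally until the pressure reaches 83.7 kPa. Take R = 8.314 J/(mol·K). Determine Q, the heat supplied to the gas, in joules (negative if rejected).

n = P₁V₁/(RT₁) = 582×18.8/(8.314×618) = 2.13 mol.
Isothermal: T stays 618 K; PV = const ⇒ V₂ = 131 L, P₂ = 83.7 kPa.
ΔU = 0 (ideal gas, T constant).
W = nRT ln(V₂/V₁) = 2.13×8.314×618×ln(6.95) = 21200 J.
Q = ΔU + W = 21200 J.

21200 J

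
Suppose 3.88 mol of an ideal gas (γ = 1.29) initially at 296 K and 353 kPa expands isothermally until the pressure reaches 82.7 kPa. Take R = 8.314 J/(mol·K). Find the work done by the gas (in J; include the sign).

V₁ = nRT₁/P₁ = 3.88×8.314×296/353 = 27.0 L.
Isothermal: T stays 296 K; PV = const ⇒ V₂ = 115 L, P₂ = 82.7 kPa.
W = nRT ln(V₂/V₁) = 3.88×8.314×296×ln(4.27) = 13900 J.

13900 J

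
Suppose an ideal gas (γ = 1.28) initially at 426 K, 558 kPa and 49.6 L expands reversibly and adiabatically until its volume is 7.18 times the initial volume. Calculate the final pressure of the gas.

44.8 kPa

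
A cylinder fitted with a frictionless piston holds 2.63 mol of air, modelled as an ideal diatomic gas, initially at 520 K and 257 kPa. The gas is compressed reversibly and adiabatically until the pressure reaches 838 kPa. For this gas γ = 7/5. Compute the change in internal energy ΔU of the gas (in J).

11400 J

V₁ = nRT₁/P₁ = 2.63×8.314×520/257 = 44.2 L.
Adiabatic: T₂/T₁ = (P₂/P₁)^((γ−1)/γ) ⇒ T₂ = 520×(3.26)^0.286 = 729 K; V₂ = 19.0 L.
For an ideal gas ΔU = nCvΔT with Cv = (5/2)R = 20.8 J/(mol·K).
ΔU = 2.63×20.8×(729−520) = 11400 J.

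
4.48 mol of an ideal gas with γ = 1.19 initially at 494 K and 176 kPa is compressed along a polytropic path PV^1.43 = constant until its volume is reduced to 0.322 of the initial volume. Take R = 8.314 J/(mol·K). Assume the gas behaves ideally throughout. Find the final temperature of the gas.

804 K

V₁ = nRT₁/P₁ = 4.48×8.314×494/176 = 105 L.
Polytropic n=1.43: T₂ = T₁(V₁/V₂)^(n−1) = 494×(3.11)^0.43 = 804 K; P₂ = P₁(V₁/V₂)^n = 890 kPa.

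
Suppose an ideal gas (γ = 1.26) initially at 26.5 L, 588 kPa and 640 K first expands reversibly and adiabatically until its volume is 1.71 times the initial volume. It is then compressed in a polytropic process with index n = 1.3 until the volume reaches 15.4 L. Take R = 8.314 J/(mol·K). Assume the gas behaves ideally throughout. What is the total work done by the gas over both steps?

n = P₁V₁/(RT₁) = 588×26.5/(8.314×640) = 2.93 mol.
Step 1 — Adiabatic: TV^(γ−1) = const ⇒ T₂ = 640×(0.585)^0.260 = 557 K; PV^γ = const ⇒ P₂ = 299 kPa.
ΔU = nCvΔT = 2.93×32.0×(557−640) = -7800 J.
Q = 0 for an adiabatic process, so W = −ΔU = 7800 J.
State after step 1: P = 299 kPa, V = 45.3 L, T = 557 K.
Step 2 — Polytropic n=1.3: T₂ = T₁(V₁/V₂)^(n−1) = 557×(2.94)^0.30 = 770 K; P₂ = P₁(V₁/V₂)^n = 1220 kPa.
W = (P₁V₁−P₂V₂)/(n−1) = (299×45.3−1220×15.4)/0.30 = -17300 J.
ΔU = nCvΔT = 2.93×32.0×(770−557) = 19900 J.
Q = ΔU + W = 2660 J.
Net over both steps: W = -9470 J, Q = 2660 J, ΔU = 12100 J.

-9470 J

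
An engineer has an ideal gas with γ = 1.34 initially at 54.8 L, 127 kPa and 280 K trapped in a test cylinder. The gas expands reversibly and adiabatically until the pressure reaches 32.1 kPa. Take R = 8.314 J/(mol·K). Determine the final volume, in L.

153 L

Adiabatic: T₂/T₁ = (P₂/P₁)^((γ−1)/γ) ⇒ T₂ = 280×(0.253)^0.254 = 198 K; V₂ = 153 L.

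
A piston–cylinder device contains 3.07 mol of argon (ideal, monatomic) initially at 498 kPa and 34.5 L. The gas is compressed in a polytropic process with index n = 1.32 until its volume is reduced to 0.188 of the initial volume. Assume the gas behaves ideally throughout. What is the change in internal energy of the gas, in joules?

T₁ = P₁V₁/(nR) = 498×34.5/(3.07×8.314) = 673 K.
Polytropic n=1.32: T₂ = T₁(V₁/V₂)^(n−1) = 673×(5.32)^0.32 = 1150 K; P₂ = P₁(V₁/V₂)^n = 4520 kPa.
For an ideal gas ΔU = nCvΔT with Cv = (3/2)R = 12.5 J/(mol·K).
ΔU = 3.07×12.5×(1150−673) = 18200 J.

18200 J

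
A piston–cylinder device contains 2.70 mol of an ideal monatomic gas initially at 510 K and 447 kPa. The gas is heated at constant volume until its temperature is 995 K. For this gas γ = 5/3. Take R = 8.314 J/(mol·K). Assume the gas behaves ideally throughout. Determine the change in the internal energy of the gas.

16300 J

V₁ = nRT₁/P₁ = 2.70×8.314×510/447 = 25.6 L.
Isochoric: V stays 25.6 L; P/T = const ⇒ T₂ = 995 K, P₂ = 872 kPa.
For an ideal gas ΔU = nCvΔT with Cv = (3/2)R = 12.5 J/(mol·K).
ΔU = 2.70×12.5×(995−510) = 16300 J.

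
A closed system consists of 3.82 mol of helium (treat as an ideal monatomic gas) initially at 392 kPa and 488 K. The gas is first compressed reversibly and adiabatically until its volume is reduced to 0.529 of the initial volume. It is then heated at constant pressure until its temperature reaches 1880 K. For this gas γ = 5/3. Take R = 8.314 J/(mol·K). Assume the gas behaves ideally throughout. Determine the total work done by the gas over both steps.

V₁ = nRT₁/P₁ = 3.82×8.314×488/392 = 39.5 L.
Step 1 — Adiabatic: TV^(γ−1) = const ⇒ T₂ = 488×(1.89)^0.667 = 746 K; PV^γ = const ⇒ P₂ = 1130 kPa.
ΔU = nCvΔT = 3.82×12.5×(746−488) = 12300 J.
Q = 0 for an adiabatic process, so W = −ΔU = -12300 J.
State after step 1: P = 1130 kPa, V = 20.9 L, T = 746 K.
Step 2 — Isobaric: P stays 1130 kPa; V/T = const ⇒ T₂ = 1880 K, V₂ = 52.7 L.
W = PΔV = 1130×(52.7−20.9) kPa·L = 36000 J.
ΔU = nCvΔT = 3.82×12.5×(1880−746) = 54000 J.
Q = ΔU + W = nCpΔT = 90000 J.
Net over both steps: W = 23700 J, Q = 90000 J, ΔU = 66300 J.

23700 J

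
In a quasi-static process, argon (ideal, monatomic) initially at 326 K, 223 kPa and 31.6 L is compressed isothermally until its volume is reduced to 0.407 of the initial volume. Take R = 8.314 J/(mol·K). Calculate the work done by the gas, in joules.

n = P₁V₁/(RT₁) = 223×31.6/(8.314×326) = 2.60 mol.
Isothermal: T stays 326 K; PV = const ⇒ V₂ = 12.9 L, P₂ = 548 kPa.
W = nRT ln(V₂/V₁) = 2.60×8.314×326×ln(0.407) = -6330 J.

-6330 J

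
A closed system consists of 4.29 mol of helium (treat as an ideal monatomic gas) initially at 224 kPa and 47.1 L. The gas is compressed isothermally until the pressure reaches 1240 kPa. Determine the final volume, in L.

8.51 L

T₁ = P₁V₁/(nR) = 224×47.1/(4.29×8.314) = 296 K.
Isothermal: T stays 296 K; PV = const ⇒ V₂ = 8.51 L, P₂ = 1240 kPa.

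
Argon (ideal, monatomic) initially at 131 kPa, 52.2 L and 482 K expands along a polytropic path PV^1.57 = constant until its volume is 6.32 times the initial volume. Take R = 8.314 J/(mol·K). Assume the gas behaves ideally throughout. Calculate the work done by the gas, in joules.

7800 J

n = P₁V₁/(RT₁) = 131×52.2/(8.314×482) = 1.71 mol.
Polytropic n=1.57: T₂ = T₁(V₁/V₂)^(n−1) = 482×(0.158)^0.57 = 169 K; P₂ = P₁(V₁/V₂)^n = 7.25 kPa.
W = (P₁V₁−P₂V₂)/(n−1) = (131×52.2−7.25×330)/0.57 = 7800 J.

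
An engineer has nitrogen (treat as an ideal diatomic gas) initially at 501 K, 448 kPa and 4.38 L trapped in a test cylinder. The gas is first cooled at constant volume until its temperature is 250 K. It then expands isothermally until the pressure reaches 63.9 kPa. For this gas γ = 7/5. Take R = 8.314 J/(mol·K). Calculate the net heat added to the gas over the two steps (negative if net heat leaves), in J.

-1230 J

n = P₁V₁/(RT₁) = 448×4.38/(8.314×501) = 0.471 mol.
Step 1 — Isochoric: V stays 4.38 L; P/T = const ⇒ T₂ = 250 K, P₂ = 224 kPa.
W = 0 (no volume change).
ΔU = nCvΔT = 0.471×20.8×(250−501) = -2460 J.
Q = ΔU = -2460 J.
State after step 1: P = 224 kPa, V = 4.38 L, T = 250 K.
Step 2 — Isothermal: T stays 250 K; PV = const ⇒ V₂ = 15.3 L, P₂ = 63.9 kPa.
ΔU = 0 (ideal gas, T constant).
W = nRT ln(V₂/V₁) = 0.471×8.314×250×ln(3.50) = 1230 J.
Q = ΔU + W = 1230 J.
Net over both steps: W = 1230 J, Q = -1230 J, ΔU = -2460 J.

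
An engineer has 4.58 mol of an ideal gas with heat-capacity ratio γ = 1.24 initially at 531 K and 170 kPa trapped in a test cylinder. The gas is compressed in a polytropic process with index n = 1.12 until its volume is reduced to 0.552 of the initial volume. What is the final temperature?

V₁ = nRT₁/P₁ = 4.58×8.314×531/170 = 119 L.
Polytropic n=1.12: T₂ = T₁(V₁/V₂)^(n−1) = 531×(1.81)^0.12 = 570 K; P₂ = P₁(V₁/V₂)^n = 331 kPa.

570 K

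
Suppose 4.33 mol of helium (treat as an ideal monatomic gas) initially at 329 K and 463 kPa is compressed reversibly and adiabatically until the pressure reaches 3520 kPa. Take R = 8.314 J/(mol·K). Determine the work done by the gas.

-22200 J

V₁ = nRT₁/P₁ = 4.33×8.314×329/463 = 25.6 L.
Adiabatic: T₂/T₁ = (P₂/P₁)^((γ−1)/γ) ⇒ T₂ = 329×(7.60)^0.400 = 741 K; V₂ = 7.57 L.
ΔU = nCvΔT = 4.33×12.5×(741−329) = 22200 J.
Q = 0 for an adiabatic process, so W = −ΔU = -22200 J.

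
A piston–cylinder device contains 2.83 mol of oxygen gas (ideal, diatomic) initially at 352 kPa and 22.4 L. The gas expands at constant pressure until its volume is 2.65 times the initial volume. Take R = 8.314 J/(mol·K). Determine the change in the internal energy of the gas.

32500 J

T₁ = P₁V₁/(nR) = 352×22.4/(2.83×8.314) = 335 K.
Isobaric: P stays 352 kPa; V/T = const ⇒ T₂ = 888 K, V₂ = 59.4 L.
For an ideal gas ΔU = nCvΔT with Cv = (5/2)R = 20.8 J/(mol·K).
ΔU = 2.83×20.8×(888−335) = 32500 J.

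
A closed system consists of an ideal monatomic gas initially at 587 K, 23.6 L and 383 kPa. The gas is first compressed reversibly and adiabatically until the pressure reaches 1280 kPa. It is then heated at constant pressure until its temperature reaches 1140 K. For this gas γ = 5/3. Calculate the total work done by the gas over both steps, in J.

n = P₁V₁/(RT₁) = 383×23.6/(8.314×587) = 1.85 mol.
Step 1 — Adiabatic: T₂/T₁ = (P₂/P₁)^((γ−1)/γ) ⇒ T₂ = 587×(3.34)^0.400 = 951 K; V₂ = 11.4 L.
ΔU = nCvΔT = 1.85×12.5×(951−587) = 8410 J.
Q = 0 for an adiabatic process, so W = −ΔU = -8410 J.
State after step 1: P = 1280 kPa, V = 11.4 L, T = 951 K.
Step 2 — Isobaric: P stays 1280 kPa; V/T = const ⇒ T₂ = 1140 K, V₂ = 13.7 L.
W = PΔV = 1280×(13.7−11.4) kPa·L = 2910 J.
ΔU = nCvΔT = 1.85×12.5×(1140−951) = 4360 J.
Q = ΔU + W = nCpΔT = 7270 J.
Net over both steps: W = -5500 J, Q = 7270 J, ΔU = 12800 J.

-5500 J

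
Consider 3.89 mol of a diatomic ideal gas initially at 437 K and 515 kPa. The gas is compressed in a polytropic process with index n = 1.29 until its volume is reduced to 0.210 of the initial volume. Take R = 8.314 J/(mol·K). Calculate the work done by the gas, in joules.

-27900 J

V₁ = nRT₁/P₁ = 3.89×8.314×437/515 = 27.4 L.
Polytropic n=1.29: T₂ = T₁(V₁/V₂)^(n−1) = 437×(4.76)^0.29 = 687 K; P₂ = P₁(V₁/V₂)^n = 3860 kPa.
W = (P₁V₁−P₂V₂)/(n−1) = (515×27.4−3860×5.76)/0.29 = -27900 J.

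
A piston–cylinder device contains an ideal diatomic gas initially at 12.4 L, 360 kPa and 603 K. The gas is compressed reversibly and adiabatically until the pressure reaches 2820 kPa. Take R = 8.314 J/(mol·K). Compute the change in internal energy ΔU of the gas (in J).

n = P₁V₁/(RT₁) = 360×12.4/(8.314×603) = 0.890 mol.
Adiabatic: T₂/T₁ = (P₂/P₁)^((γ−1)/γ) ⇒ T₂ = 603×(7.83)^0.286 = 1090 K; V₂ = 2.85 L.
For an ideal gas ΔU = nCvΔT with Cv = (5/2)R = 20.8 J/(mol·K).
ΔU = 0.890×20.8×(1090−603) = 8930 J.

8930 J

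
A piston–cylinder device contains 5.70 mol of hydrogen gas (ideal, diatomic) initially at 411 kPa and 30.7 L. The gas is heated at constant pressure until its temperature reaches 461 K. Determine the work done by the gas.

9230 J

T₁ = P₁V₁/(nR) = 411×30.7/(5.70×8.314) = 266 K.
Isobaric: P stays 411 kPa; V/T = const ⇒ T₂ = 461 K, V₂ = 53.2 L.
W = PΔV = 411×(53.2−30.7) kPa·L = 9230 J.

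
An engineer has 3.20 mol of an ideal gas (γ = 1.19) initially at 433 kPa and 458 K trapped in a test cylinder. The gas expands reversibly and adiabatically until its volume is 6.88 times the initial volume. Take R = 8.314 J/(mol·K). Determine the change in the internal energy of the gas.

-19700 J

V₁ = nRT₁/P₁ = 3.20×8.314×458/433 = 28.1 L.
Adiabatic: TV^(γ−1) = const ⇒ T₂ = 458×(0.145)^0.190 = 317 K; PV^γ = const ⇒ P₂ = 43.6 kPa.
For an ideal gas ΔU = nCvΔT with Cv = R/(γ−1) = 43.8 J/(mol·K).
ΔU = 3.20×43.8×(317−458) = -19700 J.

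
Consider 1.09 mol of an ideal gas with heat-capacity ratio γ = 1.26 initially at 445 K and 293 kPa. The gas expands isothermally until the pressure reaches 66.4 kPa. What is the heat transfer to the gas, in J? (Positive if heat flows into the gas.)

5990 J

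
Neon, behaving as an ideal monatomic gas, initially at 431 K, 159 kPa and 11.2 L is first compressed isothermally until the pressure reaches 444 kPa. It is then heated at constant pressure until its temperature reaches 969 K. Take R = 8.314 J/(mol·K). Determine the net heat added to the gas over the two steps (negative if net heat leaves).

n = P₁V₁/(RT₁) = 159×11.2/(8.314×431) = 0.497 mol.
Step 1 — Isothermal: T stays 431 K; PV = const ⇒ V₂ = 4.01 L, P₂ = 444 kPa.
ΔU = 0 (ideal gas, T constant).
W = nRT ln(V₂/V₁) = 0.497×8.314×431×ln(0.358) = -1830 J.
Q = ΔU + W = -1830 J.
State after step 1: P = 444 kPa, V = 4.01 L, T = 431 K.
Step 2 — Isobaric: P stays 444 kPa; V/T = const ⇒ T₂ = 969 K, V₂ = 9.02 L.
W = PΔV = 444×(9.02−4.01) kPa·L = 2220 J.
ΔU = nCvΔT = 0.497×12.5×(969−431) = 3330 J.
Q = ΔU + W = nCpΔT = 5560 J.
Net over both steps: W = 394 J, Q = 3730 J, ΔU = 3330 J.

3730 J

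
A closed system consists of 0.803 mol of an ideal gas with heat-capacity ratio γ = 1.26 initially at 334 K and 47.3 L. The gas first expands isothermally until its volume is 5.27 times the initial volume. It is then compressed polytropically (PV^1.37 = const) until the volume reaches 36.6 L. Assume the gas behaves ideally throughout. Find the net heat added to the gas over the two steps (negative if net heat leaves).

P₁ = nRT₁/V₁ = 0.803×8.314×334/47.3 = 47.1 kPa.
Step 1 — Isothermal: T stays 334 K; PV = const ⇒ V₂ = 249 L, P₂ = 8.95 kPa.
ΔU = 0 (ideal gas, T constant).
W = nRT ln(V₂/V₁) = 0.803×8.314×334×ln(5.27) = 3710 J.
Q = ΔU + W = 3710 J.
State after step 1: P = 8.95 kPa, V = 249 L, T = 334 K.
Step 2 — Polytropic n=1.37: T₂ = T₁(V₁/V₂)^(n−1) = 334×(6.81)^0.37 = 679 K; P₂ = P₁(V₁/V₂)^n = 124 kPa.
W = (P₁V₁−P₂V₂)/(n−1) = (8.95×249−124×36.6)/0.37 = -6230 J.
ΔU = nCvΔT = 0.803×32.0×(679−334) = 8870 J.
Q = ΔU + W = 2640 J.
Net over both steps: W = -2520 J, Q = 6340 J, ΔU = 8870 J.

6340 J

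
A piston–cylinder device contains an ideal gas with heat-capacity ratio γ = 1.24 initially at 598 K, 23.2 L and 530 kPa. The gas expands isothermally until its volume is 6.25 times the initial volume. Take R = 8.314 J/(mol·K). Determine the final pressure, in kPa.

84.8 kPa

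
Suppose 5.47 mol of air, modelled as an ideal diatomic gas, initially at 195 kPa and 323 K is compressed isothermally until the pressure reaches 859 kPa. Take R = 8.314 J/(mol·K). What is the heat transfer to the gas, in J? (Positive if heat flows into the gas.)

V₁ = nRT₁/P₁ = 5.47×8.314×323/195 = 75.3 L.
Isothermal: T stays 323 K; PV = const ⇒ V₂ = 17.1 L, P₂ = 859 kPa.
ΔU = 0 (ideal gas, T constant).
W = nRT ln(V₂/V₁) = 5.47×8.314×323×ln(0.227) = -21800 J.
Q = ΔU + W = -21800 J.

-21800 J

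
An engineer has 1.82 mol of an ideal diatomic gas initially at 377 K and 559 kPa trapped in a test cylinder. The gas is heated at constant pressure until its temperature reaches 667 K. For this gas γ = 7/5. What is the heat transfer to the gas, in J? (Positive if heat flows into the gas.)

V₁ = nRT₁/P₁ = 1.82×8.314×377/559 = 10.2 L.
Isobaric: P stays 559 kPa; V/T = const ⇒ T₂ = 667 K, V₂ = 18.1 L.
W = PΔV = 559×(18.1−10.2) kPa·L = 4390 J.
ΔU = nCvΔT = 1.82×20.8×(667−377) = 11000 J.
Q = ΔU + W = nCpΔT = 15400 J.

15400 J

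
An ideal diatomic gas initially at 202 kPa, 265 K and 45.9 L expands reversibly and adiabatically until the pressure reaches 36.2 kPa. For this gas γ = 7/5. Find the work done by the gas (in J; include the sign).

n = P₁V₁/(RT₁) = 202×45.9/(8.314×265) = 4.21 mol.
Adiabatic: T₂/T₁ = (P₂/P₁)^((γ−1)/γ) ⇒ T₂ = 265×(0.179)^0.286 = 162 K; V₂ = 157 L.
ΔU = nCvΔT = 4.21×20.8×(162−265) = -9000 J.
Q = 0 for an adiabatic process, so W = −ΔU = 9000 J.

9000 J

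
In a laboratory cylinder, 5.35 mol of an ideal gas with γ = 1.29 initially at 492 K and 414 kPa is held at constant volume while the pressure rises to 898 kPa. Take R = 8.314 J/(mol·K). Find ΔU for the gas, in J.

88200 J

V₁ = nRT₁/P₁ = 5.35×8.314×492/414 = 52.9 L.
Isochoric: V stays 52.9 L; P/T = const ⇒ T₂ = 1070 K, P₂ = 898 kPa.
For an ideal gas ΔU = nCvΔT with Cv = R/(γ−1) = 28.7 J/(mol·K).
ΔU = 5.35×28.7×(1070−492) = 88200 J.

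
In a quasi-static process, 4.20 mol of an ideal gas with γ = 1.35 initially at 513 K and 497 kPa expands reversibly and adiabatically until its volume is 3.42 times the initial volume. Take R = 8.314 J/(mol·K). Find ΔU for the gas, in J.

V₁ = nRT₁/P₁ = 4.20×8.314×513/497 = 36.0 L.
Adiabatic: TV^(γ−1) = const ⇒ T₂ = 513×(0.292)^0.350 = 334 K; PV^γ = const ⇒ P₂ = 94.5 kPa.
For an ideal gas ΔU = nCvΔT with Cv = R/(γ−1) = 23.8 J/(mol·K).
ΔU = 4.20×23.8×(334−513) = -17900 J.

-17900 J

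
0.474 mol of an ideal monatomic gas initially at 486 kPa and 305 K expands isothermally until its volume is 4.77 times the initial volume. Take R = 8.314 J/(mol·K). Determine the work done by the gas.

V₁ = nRT₁/P₁ = 0.474×8.314×305/486 = 2.47 L.
Isothermal: T stays 305 K; PV = const ⇒ V₂ = 11.8 L, P₂ = 102 kPa.
W = nRT ln(V₂/V₁) = 0.474×8.314×305×ln(4.77) = 1880 J.

1880 J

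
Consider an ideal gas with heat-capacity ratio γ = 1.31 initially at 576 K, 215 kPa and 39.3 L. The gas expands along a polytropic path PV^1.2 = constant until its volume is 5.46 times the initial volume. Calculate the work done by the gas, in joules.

12200 J

n = P₁V₁/(RT₁) = 215×39.3/(8.314×576) = 1.76 mol.
Polytropic n=1.2: T₂ = T₁(V₁/V₂)^(n−1) = 576×(0.183)^0.20 = 410 K; P₂ = P₁(V₁/V₂)^n = 28.0 kPa.
W = (P₁V₁−P₂V₂)/(n−1) = (215×39.3−28.0×215)/0.20 = 12200 J.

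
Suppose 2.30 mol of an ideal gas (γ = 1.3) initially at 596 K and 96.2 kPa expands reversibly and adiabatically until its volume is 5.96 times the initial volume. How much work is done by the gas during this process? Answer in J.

15800 J

V₁ = nRT₁/P₁ = 2.30×8.314×596/96.2 = 118 L.
Adiabatic: TV^(γ−1) = const ⇒ T₂ = 596×(0.168)^0.300 = 349 K; PV^γ = const ⇒ P₂ = 9.45 kPa.
ΔU = nCvΔT = 2.30×27.7×(349−596) = -15800 J.
Q = 0 for an adiabatic process, so W = −ΔU = 15800 J.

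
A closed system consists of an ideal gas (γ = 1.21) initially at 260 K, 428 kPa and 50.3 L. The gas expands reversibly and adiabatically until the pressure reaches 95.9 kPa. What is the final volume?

173 L

Adiabatic: T₂/T₁ = (P₂/P₁)^((γ−1)/γ) ⇒ T₂ = 260×(0.224)^0.174 = 201 K; V₂ = 173 L.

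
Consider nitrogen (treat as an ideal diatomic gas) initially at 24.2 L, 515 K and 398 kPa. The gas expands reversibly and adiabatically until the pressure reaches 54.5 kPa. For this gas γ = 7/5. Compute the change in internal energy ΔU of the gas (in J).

-10400 J

n = P₁V₁/(RT₁) = 398×24.2/(8.314×515) = 2.25 mol.
Adiabatic: T₂/T₁ = (P₂/P₁)^((γ−1)/γ) ⇒ T₂ = 515×(0.137)^0.286 = 292 K; V₂ = 100 L.
For an ideal gas ΔU = nCvΔT with Cv = (5/2)R = 20.8 J/(mol·K).
ΔU = 2.25×20.8×(292−515) = -10400 J.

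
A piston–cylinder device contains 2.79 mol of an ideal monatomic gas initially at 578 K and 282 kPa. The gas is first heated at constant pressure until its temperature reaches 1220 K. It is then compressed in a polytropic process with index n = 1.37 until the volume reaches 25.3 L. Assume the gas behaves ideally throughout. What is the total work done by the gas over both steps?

-36000 J

V₁ = nRT₁/P₁ = 2.79×8.314×578/282 = 47.5 L.
Step 1 — Isobaric: P stays 282 kPa; V/T = const ⇒ T₂ = 1220 K, V₂ = 100 L.
W = PΔV = 282×(100−47.5) kPa·L = 14900 J.
ΔU = nCvΔT = 2.79×12.5×(1220−578) = 22300 J.
Q = ΔU + W = nCpΔT = 37200 J.
State after step 1: P = 282 kPa, V = 100 L, T = 1220 K.
Step 2 — Polytropic n=1.37: T₂ = T₁(V₁/V₂)^(n−1) = 1220×(3.97)^0.37 = 2030 K; P₂ = P₁(V₁/V₂)^n = 1860 kPa.
W = (P₁V₁−P₂V₂)/(n−1) = (282×100−1860×25.3)/0.37 = -50900 J.
ΔU = nCvΔT = 2.79×12.5×(2030−1220) = 28200 J.
Q = ΔU + W = -22600 J.
Net over both steps: W = -36000 J, Q = 14600 J, ΔU = 50600 J.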